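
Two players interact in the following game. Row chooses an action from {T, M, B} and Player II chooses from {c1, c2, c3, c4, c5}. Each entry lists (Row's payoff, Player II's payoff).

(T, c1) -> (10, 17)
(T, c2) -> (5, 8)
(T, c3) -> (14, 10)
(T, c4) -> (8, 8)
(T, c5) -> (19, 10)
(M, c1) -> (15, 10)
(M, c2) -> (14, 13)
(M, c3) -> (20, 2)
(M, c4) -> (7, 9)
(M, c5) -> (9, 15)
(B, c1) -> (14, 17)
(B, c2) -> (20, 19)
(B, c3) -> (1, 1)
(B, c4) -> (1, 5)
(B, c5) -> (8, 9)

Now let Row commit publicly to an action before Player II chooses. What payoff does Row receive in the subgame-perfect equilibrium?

20

Player II best-responds to each possible Row move:
- T → Player II plays c1 (best of 17, 8, 10, 8, 10); Row gets 10.
- M → Player II plays c5 (best of 10, 13, 2, 9, 15); Row gets 9.
- B → Player II plays c2 (best of 17, 19, 1, 5, 9); Row gets 20.
Among 10, 9, 20, the best is 20 at B. Subgame-perfect outcome: (B, c2) with payoffs (20, 19).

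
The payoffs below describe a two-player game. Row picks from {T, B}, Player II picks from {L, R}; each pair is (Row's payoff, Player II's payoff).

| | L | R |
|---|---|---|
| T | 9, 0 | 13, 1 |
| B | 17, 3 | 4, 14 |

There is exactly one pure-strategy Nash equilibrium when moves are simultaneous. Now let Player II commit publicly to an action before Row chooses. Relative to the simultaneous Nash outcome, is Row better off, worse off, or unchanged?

better off

Work backward from Row's decision.
- L → Row plays B (best of 9, 17); Player II gets 3.
- R → Row plays T (best of 13, 4); Player II gets 1.
Maximizing over 3, 1, Player II chooses L. Subgame-perfect outcome: (B, L) with payoffs (17, 3).
Under simultaneous play:
Row's best replies: L→B; R→T.
Player II's best replies: T→R; B→R.
Only (T, R) has each player best-responding; Nash payoffs (13, 1).
Row earns 17 sequentially versus 13 at the Nash outcome: better off.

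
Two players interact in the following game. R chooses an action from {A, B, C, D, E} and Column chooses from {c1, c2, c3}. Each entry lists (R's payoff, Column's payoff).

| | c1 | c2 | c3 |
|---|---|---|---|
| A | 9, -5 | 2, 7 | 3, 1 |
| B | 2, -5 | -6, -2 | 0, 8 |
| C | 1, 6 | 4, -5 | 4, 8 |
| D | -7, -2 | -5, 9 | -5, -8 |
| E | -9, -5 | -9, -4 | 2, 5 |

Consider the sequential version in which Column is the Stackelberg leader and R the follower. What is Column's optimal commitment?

Work backward from R's decision.
- c1 → R plays A (best of 9, 2, 1, -7, -9); Column gets -5.
- c2 → R plays C (best of 2, -6, 4, -5, -9); Column gets -5.
- c3 → R plays C (best of 3, 0, 4, -5, 2); Column gets 8.
Maximizing over -5, -5, 8, Column chooses c3. Subgame-perfect outcome: (C, c3) with payoffs (4, 8).

c3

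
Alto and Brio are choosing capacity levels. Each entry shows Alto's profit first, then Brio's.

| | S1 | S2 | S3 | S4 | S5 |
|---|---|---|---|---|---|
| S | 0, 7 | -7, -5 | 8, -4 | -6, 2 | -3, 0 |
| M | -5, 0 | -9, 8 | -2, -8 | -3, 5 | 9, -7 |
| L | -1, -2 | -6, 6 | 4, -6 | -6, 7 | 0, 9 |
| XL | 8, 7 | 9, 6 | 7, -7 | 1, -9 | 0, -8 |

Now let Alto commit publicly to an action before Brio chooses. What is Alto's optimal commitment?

Brio best-responds to each possible Alto move:
- S: Brio compares 7, -5, -4, 2, 0 and picks S1; Alto would get 0.
- M: Brio compares 0, 8, -8, 5, -7 and picks S2; Alto would get -9.
- L: Brio compares -2, 6, -6, 7, 9 and picks S5; Alto would get 0.
- XL: Brio compares 7, 6, -7, -9, -8 and picks S1; Alto would get 8.
Maximizing over 0, -9, 0, 8, Alto chooses XL. Subgame-perfect outcome: (XL, S1) with payoffs (8, 7).

XL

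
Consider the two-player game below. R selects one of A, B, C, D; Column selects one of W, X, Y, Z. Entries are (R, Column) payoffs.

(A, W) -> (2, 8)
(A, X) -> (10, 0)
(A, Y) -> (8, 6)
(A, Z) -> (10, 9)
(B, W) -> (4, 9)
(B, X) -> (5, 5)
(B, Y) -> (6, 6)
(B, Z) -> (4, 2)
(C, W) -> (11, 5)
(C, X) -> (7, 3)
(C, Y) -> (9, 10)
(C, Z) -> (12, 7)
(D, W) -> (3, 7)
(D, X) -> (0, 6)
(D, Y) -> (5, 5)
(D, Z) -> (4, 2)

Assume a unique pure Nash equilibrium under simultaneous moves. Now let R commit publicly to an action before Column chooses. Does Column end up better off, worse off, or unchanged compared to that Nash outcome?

Solve by backward induction (R leads).
- A: BR = Z, leader payoff 10.
- B: BR = W, leader payoff 4.
- C: BR = Y, leader payoff 9.
- D: BR = W, leader payoff 3.
Among 10, 4, 9, 3, the best is 10 at A. Subgame-perfect outcome: (A, Z) with payoffs (10, 9).
For the simultaneous game, intersect best replies.
R's best replies: W→C; X→A; Y→C; Z→C.
Column's best replies: A→Z; B→W; C→Y; D→W.
The unique mutual best reply is (C, Y), giving (9, 10).
Column earns 9 sequentially versus 10 at the Nash outcome: worse off.

worse off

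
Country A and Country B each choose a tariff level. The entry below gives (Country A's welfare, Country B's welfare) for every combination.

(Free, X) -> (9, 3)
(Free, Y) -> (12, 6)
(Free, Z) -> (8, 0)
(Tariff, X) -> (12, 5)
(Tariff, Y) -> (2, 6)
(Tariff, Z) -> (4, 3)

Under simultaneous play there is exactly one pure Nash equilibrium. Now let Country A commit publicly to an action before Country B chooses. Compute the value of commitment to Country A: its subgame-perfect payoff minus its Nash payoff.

0

Work backward from Country B's decision.
- Free: Country B compares 3, 6, 0 and picks Y; Country A would get 12.
- Tariff: Country B compares 5, 6, 3 and picks Y; Country A would get 2.
Among 12, 2, the best is 12 at Free. Subgame-perfect outcome: (Free, Y) with payoffs (12, 6).
For the simultaneous game, intersect best replies.
Country A's best replies: X→Tariff; Y→Free; Z→Free.
Country B's best replies: Free→Y; Tariff→Y.
The unique mutual best reply is (Free, Y), giving (12, 6).
Country A's commitment gain: 12 − 12 = 0.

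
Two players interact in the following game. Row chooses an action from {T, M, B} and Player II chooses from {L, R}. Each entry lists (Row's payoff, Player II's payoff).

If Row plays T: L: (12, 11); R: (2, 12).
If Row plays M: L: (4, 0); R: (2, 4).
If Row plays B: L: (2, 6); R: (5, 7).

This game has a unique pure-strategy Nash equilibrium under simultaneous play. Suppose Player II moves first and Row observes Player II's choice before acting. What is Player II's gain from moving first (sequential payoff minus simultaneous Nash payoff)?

4

Backward induction with Player II moving first.
- L: BR = T, leader payoff 11.
- R: BR = B, leader payoff 7.
Maximizing over 11, 7, Player II chooses L. Subgame-perfect outcome: (T, L) with payoffs (12, 11).
For the simultaneous game, intersect best replies.
Row's best replies: L→T; R→B.
Player II's best replies: T→R; M→R; B→R.
Only (B, R) has each player best-responding; Nash payoffs (5, 7).
Player II's commitment gain: 11 − 7 = 4.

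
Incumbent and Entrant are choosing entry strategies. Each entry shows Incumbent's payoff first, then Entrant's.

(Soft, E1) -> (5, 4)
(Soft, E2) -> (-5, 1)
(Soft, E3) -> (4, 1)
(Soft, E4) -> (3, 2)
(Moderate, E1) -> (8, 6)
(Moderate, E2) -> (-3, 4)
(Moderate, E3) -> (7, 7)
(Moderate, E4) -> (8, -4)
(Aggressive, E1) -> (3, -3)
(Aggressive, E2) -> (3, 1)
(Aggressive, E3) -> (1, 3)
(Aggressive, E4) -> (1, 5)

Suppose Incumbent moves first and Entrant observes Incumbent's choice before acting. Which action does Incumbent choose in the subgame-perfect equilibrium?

Entrant best-responds to each possible Incumbent move:
- Soft: Entrant compares 4, 1, 1, 2 and picks E1; Incumbent would get 5.
- Moderate: Entrant compares 6, 4, 7, -4 and picks E3; Incumbent would get 7.
- Aggressive: Entrant compares -3, 1, 3, 5 and picks E4; Incumbent would get 1.
Maximizing over 5, 7, 1, Incumbent chooses Moderate. Subgame-perfect outcome: (Moderate, E3) with payoffs (7, 7).

Moderate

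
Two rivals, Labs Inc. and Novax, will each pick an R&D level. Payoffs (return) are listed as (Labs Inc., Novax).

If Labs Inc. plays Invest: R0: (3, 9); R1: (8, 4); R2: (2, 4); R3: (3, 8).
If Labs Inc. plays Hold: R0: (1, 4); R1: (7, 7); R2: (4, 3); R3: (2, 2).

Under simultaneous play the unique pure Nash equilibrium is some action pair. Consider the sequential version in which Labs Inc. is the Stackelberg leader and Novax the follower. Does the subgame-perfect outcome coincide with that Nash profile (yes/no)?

Work backward from Novax's decision.
- Invest: Novax compares 9, 4, 4, 8 and picks R0; Labs Inc. would get 3.
- Hold: Novax compares 4, 7, 3, 2 and picks R1; Labs Inc. would get 7.
Among 3, 7, the best is 7 at Hold. Subgame-perfect outcome: (Hold, R1) with payoffs (7, 7).
Under simultaneous play:
Labs Inc.'s best replies: R0→Invest; R1→Invest; R2→Hold; R3→Invest.
Novax's best replies: Invest→R0; Hold→R1.
Only (Invest, R0) has each player best-responding; Nash payoffs (3, 9).
Sequential outcome (Hold, R1) differs from the Nash profile (Invest, R0).

no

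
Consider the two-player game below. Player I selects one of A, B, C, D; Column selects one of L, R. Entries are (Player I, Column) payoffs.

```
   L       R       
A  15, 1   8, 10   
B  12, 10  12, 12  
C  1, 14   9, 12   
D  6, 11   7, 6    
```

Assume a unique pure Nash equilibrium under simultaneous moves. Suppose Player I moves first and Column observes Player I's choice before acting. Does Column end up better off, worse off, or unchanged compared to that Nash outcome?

Solve by backward induction (Player I leads).
- A: BR = R, leader payoff 8.
- B: BR = R, leader payoff 12.
- C: BR = L, leader payoff 1.
- D: BR = L, leader payoff 6.
Maximizing over 8, 12, 1, 6, Player I chooses B. Subgame-perfect outcome: (B, R) with payoffs (12, 12).
Now find the simultaneous Nash equilibrium.
Player I's best replies: L→A; R→B.
Column's best replies: A→R; B→R; C→L; D→L.
Only (B, R) has each player best-responding; Nash payoffs (12, 12).
Column earns 12 sequentially versus 12 at the Nash outcome: unchanged.

unchanged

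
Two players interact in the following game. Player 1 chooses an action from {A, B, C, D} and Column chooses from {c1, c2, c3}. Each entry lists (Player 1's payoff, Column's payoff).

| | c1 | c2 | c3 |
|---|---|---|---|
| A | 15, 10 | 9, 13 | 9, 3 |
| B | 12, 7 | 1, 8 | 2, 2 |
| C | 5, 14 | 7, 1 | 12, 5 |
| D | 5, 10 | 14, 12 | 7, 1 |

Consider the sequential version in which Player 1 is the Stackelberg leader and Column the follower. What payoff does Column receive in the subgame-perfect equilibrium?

Work backward from Column's decision.
- A: BR = c2, leader payoff 9.
- B: BR = c2, leader payoff 1.
- C: BR = c1, leader payoff 5.
- D: BR = c2, leader payoff 14.
Player 1's induced payoffs are 9, 1, 5, 14, so Player 1 commits to D. Subgame-perfect outcome: (D, c2) with payoffs (14, 12).

12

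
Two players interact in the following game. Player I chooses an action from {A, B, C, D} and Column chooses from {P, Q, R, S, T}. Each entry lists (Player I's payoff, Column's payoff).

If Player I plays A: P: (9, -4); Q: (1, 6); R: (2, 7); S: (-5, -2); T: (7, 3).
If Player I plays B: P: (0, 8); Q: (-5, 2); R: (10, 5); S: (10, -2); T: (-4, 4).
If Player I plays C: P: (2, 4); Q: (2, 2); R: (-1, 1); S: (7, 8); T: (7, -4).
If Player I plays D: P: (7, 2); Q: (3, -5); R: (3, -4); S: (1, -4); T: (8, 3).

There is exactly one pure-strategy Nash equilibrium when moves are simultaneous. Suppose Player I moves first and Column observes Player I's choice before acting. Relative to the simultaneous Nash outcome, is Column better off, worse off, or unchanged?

Column best-responds to each possible Player I move:
- A → Column plays R (best of -4, 6, 7, -2, 3); Player I gets 2.
- B → Column plays P (best of 8, 2, 5, -2, 4); Player I gets 0.
- C → Column plays S (best of 4, 2, 1, 8, -4); Player I gets 7.
- D → Column plays T (best of 2, -5, -4, -4, 3); Player I gets 8.
Among 2, 0, 7, 8, the best is 8 at D. Subgame-perfect outcome: (D, T) with payoffs (8, 3).
Under simultaneous play:
Player I's best replies: P→A; Q→D; R→B; S→B; T→D.
Column's best replies: A→R; B→P; C→S; D→T.
The unique mutual best reply is (D, T), giving (8, 3).
Column earns 3 sequentially versus 3 at the Nash outcome: unchanged.

unchanged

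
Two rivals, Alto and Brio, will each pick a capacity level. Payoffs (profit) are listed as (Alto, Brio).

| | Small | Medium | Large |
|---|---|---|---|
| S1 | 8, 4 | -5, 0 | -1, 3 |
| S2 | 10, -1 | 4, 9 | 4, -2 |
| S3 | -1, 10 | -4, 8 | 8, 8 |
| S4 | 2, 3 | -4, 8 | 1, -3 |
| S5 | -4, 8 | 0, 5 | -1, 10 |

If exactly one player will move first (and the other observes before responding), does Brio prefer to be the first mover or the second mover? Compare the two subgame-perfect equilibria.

If Alto leads: Brio's best replies are S1→Small, S2→Medium, S3→Small, S4→Medium, S5→Large; Alto's induced payoffs 8, 4, -1, -4, -1; outcome (S1, Small), payoffs (8, 4).
If Brio leads: Alto's best replies are Small→S2, Medium→S2, Large→S3; Brio's induced payoffs -1, 9, 8; outcome (S2, Medium), payoffs (4, 9).
Brio gets 9 moving first and 4 moving second, so Brio prefers to move first.

first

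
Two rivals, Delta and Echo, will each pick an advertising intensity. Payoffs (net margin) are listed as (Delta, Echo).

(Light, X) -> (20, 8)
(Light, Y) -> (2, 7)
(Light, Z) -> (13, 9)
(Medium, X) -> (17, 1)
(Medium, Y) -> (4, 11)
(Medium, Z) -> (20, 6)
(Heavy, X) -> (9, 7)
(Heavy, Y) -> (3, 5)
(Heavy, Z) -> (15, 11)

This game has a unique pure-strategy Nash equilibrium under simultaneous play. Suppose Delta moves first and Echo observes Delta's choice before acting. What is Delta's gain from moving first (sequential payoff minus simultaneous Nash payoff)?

Solve by backward induction (Delta leads).
- Light → Echo plays Z (best of 8, 7, 9); Delta gets 13.
- Medium → Echo plays Y (best of 1, 11, 6); Delta gets 4.
- Heavy → Echo plays Z (best of 7, 5, 11); Delta gets 15.
Delta's induced payoffs are 13, 4, 15, so Delta commits to Heavy. Subgame-perfect outcome: (Heavy, Z) with payoffs (15, 11).
Now find the simultaneous Nash equilibrium.
Delta's best replies: X→Light; Y→Medium; Z→Medium.
Echo's best replies: Light→Z; Medium→Y; Heavy→Z.
The unique mutual best reply is (Medium, Y), giving (4, 11).
Delta's commitment gain: 15 − 4 = 11.

11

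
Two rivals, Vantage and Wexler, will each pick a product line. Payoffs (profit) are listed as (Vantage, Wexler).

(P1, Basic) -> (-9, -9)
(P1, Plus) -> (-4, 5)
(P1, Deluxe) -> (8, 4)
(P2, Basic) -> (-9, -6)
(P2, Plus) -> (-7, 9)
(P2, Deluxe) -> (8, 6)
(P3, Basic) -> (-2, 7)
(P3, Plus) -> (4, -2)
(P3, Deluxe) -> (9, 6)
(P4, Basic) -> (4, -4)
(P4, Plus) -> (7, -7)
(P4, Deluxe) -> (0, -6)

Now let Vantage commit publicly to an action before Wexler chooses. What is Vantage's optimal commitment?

P4

Solve by backward induction (Vantage leads).
- P1: Wexler compares -9, 5, 4 and picks Plus; Vantage would get -4.
- P2: Wexler compares -6, 9, 6 and picks Plus; Vantage would get -7.
- P3: Wexler compares 7, -2, 6 and picks Basic; Vantage would get -2.
- P4: Wexler compares -4, -7, -6 and picks Basic; Vantage would get 4.
Among -4, -7, -2, 4, the best is 4 at P4. Subgame-perfect outcome: (P4, Basic) with payoffs (4, -4).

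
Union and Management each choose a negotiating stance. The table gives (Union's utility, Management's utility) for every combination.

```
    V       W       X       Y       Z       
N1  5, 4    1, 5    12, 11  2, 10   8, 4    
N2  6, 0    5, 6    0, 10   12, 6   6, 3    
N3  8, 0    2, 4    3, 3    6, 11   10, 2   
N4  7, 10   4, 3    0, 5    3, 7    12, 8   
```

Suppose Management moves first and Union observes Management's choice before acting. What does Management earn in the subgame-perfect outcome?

11

Union best-responds to each possible Management move:
- V: BR = N3, leader payoff 0.
- W: BR = N2, leader payoff 6.
- X: BR = N1, leader payoff 11.
- Y: BR = N2, leader payoff 6.
- Z: BR = N4, leader payoff 8.
Among 0, 6, 11, 6, 8, the best is 11 at X. Subgame-perfect outcome: (N1, X) with payoffs (12, 11).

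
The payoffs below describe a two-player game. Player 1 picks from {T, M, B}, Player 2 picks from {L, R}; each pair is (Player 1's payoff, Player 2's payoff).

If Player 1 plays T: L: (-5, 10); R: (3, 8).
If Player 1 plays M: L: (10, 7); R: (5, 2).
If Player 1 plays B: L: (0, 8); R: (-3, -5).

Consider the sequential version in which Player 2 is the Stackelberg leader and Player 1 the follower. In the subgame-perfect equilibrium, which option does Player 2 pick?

Player 1 best-responds to each possible Player 2 move:
- L: Player 1 compares -5, 10, 0 and picks M; Player 2 would get 7.
- R: Player 1 compares 3, 5, -3 and picks M; Player 2 would get 2.
Maximizing over 7, 2, Player 2 chooses L. Subgame-perfect outcome: (M, L) with payoffs (10, 7).

L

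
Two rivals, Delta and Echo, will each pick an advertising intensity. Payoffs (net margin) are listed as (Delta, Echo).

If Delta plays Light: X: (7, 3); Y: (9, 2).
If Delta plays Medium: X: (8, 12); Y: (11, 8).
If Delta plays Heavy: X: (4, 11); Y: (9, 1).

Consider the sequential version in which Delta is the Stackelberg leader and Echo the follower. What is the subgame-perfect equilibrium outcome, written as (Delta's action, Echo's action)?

Backward induction with Delta moving first.
- Light: Echo compares 3, 2 and picks X; Delta would get 7.
- Medium: Echo compares 12, 8 and picks X; Delta would get 8.
- Heavy: Echo compares 11, 1 and picks X; Delta would get 4.
Among 7, 8, 4, the best is 8 at Medium. Subgame-perfect outcome: (Medium, X) with payoffs (8, 12).

(Medium, X)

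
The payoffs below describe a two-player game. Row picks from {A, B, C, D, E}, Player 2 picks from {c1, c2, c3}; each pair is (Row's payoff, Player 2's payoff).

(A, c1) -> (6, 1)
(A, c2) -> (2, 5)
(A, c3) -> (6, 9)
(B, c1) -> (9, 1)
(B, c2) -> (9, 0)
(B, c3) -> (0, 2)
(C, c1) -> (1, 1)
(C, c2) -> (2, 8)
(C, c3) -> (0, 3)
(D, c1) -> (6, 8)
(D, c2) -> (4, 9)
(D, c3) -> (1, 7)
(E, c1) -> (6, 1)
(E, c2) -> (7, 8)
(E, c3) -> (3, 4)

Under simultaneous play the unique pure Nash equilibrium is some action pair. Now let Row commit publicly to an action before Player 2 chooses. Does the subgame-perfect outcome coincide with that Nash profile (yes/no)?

no

Player 2 best-responds to each possible Row move:
- A → Player 2 plays c3 (best of 1, 5, 9); Row gets 6.
- B → Player 2 plays c3 (best of 1, 0, 2); Row gets 0.
- C → Player 2 plays c2 (best of 1, 8, 3); Row gets 2.
- D → Player 2 plays c2 (best of 8, 9, 7); Row gets 4.
- E → Player 2 plays c2 (best of 1, 8, 4); Row gets 7.
Among 6, 0, 2, 4, 7, the best is 7 at E. Subgame-perfect outcome: (E, c2) with payoffs (7, 8).
Now find the simultaneous Nash equilibrium.
Row's best replies: c1→B; c2→B; c3→A.
Player 2's best replies: A→c3; B→c3; C→c2; D→c2; E→c2.
Only (A, c3) has each player best-responding; Nash payoffs (6, 9).
Sequential outcome (E, c2) differs from the Nash profile (A, c3).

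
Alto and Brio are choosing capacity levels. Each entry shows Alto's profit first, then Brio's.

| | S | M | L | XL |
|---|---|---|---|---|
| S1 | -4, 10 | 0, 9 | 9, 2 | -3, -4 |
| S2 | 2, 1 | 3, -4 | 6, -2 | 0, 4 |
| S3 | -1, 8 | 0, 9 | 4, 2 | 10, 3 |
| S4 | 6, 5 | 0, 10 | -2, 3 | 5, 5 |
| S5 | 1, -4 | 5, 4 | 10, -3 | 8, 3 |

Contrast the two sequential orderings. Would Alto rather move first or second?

If Alto leads: Brio's best replies are S1→S, S2→XL, S3→M, S4→M, S5→M; Alto's induced payoffs -4, 0, 0, 0, 5; outcome (S5, M), payoffs (5, 4).
If Brio leads: Alto's best replies are S→S4, M→S5, L→S5, XL→S3; Brio's induced payoffs 5, 4, -3, 3; outcome (S4, S), payoffs (6, 5).
Alto gets 5 moving first and 6 moving second, so Alto prefers to move second.

second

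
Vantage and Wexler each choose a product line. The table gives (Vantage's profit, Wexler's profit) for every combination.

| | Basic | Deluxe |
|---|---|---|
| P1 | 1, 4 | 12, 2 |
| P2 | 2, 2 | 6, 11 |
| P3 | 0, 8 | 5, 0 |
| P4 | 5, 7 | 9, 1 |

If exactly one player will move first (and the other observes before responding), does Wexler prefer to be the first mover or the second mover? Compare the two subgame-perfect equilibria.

second

If Vantage leads: Wexler's best replies are P1→Basic, P2→Deluxe, P3→Basic, P4→Basic; Vantage's induced payoffs 1, 6, 0, 5; outcome (P2, Deluxe), payoffs (6, 11).
If Wexler leads: Vantage's best replies are Basic→P4, Deluxe→P1; Wexler's induced payoffs 7, 2; outcome (P4, Basic), payoffs (5, 7).
Wexler gets 7 moving first and 11 moving second, so Wexler prefers to move second.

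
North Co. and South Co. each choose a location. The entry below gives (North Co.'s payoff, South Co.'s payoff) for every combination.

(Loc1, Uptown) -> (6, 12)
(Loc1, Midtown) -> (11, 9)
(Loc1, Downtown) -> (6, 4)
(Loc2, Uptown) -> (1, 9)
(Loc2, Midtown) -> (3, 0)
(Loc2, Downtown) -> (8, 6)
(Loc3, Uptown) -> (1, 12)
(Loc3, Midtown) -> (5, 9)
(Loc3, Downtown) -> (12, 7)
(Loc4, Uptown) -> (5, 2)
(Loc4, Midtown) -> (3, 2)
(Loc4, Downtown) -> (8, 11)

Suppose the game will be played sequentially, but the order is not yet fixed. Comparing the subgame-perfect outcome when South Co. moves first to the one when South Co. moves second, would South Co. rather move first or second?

If North Co. leads: South Co.'s best replies are Loc1→Uptown, Loc2→Uptown, Loc3→Uptown, Loc4→Downtown; North Co.'s induced payoffs 6, 1, 1, 8; outcome (Loc4, Downtown), payoffs (8, 11).
If South Co. leads: North Co.'s best replies are Uptown→Loc1, Midtown→Loc1, Downtown→Loc3; South Co.'s induced payoffs 12, 9, 7; outcome (Loc1, Uptown), payoffs (6, 12).
South Co. gets 12 moving first and 11 moving second, so South Co. prefers to move first.

first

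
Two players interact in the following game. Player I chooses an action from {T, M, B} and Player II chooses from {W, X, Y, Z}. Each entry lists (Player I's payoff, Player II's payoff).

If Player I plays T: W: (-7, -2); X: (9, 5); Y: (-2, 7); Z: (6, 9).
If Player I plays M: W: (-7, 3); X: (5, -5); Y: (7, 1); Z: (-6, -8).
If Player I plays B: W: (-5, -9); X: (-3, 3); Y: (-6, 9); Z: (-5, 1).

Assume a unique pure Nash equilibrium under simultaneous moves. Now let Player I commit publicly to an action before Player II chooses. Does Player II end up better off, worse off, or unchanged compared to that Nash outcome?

unchanged

Solve by backward induction (Player I leads).
- T: BR = Z, leader payoff 6.
- M: BR = W, leader payoff -7.
- B: BR = Y, leader payoff -6.
Among 6, -7, -6, the best is 6 at T. Subgame-perfect outcome: (T, Z) with payoffs (6, 9).
Under simultaneous play:
Player I's best replies: W→B; X→T; Y→M; Z→T.
Player II's best replies: T→Z; M→W; B→Y.
The unique mutual best reply is (T, Z), giving (6, 9).
Player II earns 9 sequentially versus 9 at the Nash outcome: unchanged.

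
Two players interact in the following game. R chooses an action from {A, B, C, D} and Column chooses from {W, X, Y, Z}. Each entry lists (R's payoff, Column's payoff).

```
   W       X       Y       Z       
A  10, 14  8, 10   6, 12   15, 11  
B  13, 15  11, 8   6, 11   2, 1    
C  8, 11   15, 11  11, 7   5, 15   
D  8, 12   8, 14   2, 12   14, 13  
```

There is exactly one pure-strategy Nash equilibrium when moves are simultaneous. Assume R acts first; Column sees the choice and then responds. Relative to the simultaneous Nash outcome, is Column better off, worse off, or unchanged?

unchanged

Work backward from Column's decision.
- A: Column compares 14, 10, 12, 11 and picks W; R would get 10.
- B: Column compares 15, 8, 11, 1 and picks W; R would get 13.
- C: Column compares 11, 11, 7, 15 and picks Z; R would get 5.
- D: Column compares 12, 14, 12, 13 and picks X; R would get 8.
R's induced payoffs are 10, 13, 5, 8, so R commits to B. Subgame-perfect outcome: (B, W) with payoffs (13, 15).
Now find the simultaneous Nash equilibrium.
R's best replies: W→B; X→C; Y→C; Z→A.
Column's best replies: A→W; B→W; C→Z; D→X.
Only (B, W) has each player best-responding; Nash payoffs (13, 15).
Column earns 15 sequentially versus 15 at the Nash outcome: unchanged.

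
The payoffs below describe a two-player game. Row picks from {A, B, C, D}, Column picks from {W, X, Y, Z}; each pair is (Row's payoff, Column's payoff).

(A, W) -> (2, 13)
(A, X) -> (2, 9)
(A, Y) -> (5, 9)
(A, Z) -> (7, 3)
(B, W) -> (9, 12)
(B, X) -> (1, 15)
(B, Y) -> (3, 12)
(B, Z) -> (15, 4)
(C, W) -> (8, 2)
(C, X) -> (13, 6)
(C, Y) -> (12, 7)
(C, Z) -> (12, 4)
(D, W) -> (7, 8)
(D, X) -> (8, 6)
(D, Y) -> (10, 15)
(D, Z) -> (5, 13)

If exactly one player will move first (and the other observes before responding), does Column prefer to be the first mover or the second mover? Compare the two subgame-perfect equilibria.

If Row leads: Column's best replies are A→W, B→X, C→Y, D→Y; Row's induced payoffs 2, 1, 12, 10; outcome (C, Y), payoffs (12, 7).
If Column leads: Row's best replies are W→B, X→C, Y→C, Z→B; Column's induced payoffs 12, 6, 7, 4; outcome (B, W), payoffs (9, 12).
Column gets 12 moving first and 7 moving second, so Column prefers to move first.

first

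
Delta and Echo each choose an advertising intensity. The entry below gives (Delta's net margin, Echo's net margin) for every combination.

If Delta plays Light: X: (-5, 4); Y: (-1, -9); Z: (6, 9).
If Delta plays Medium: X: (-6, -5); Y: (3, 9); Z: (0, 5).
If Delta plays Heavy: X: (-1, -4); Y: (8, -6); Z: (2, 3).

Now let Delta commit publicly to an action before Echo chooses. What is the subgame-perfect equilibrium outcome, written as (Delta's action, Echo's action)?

(Light, Z)

Echo best-responds to each possible Delta move:
- Light: BR = Z, leader payoff 6.
- Medium: BR = Y, leader payoff 3.
- Heavy: BR = Z, leader payoff 2.
Among 6, 3, 2, the best is 6 at Light. Subgame-perfect outcome: (Light, Z) with payoffs (6, 9).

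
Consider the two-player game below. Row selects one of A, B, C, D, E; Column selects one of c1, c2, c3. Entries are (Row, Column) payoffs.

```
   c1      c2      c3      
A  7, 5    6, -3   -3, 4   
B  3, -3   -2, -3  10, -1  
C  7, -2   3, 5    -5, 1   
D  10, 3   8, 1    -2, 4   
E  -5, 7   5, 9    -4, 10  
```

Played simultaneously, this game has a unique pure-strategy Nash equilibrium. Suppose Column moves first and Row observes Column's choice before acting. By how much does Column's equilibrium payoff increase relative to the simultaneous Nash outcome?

4

Work backward from Row's decision.
- c1: Row compares 7, 3, 7, 10, -5 and picks D; Column would get 3.
- c2: Row compares 6, -2, 3, 8, 5 and picks D; Column would get 1.
- c3: Row compares -3, 10, -5, -2, -4 and picks B; Column would get -1.
Column's induced payoffs are 3, 1, -1, so Column commits to c1. Subgame-perfect outcome: (D, c1) with payoffs (10, 3).
Under simultaneous play:
Row's best replies: c1→D; c2→D; c3→B.
Column's best replies: A→c1; B→c3; C→c2; D→c3; E→c3.
The unique mutual best reply is (B, c3), giving (10, -1).
Column's commitment gain: 3 − -1 = 4.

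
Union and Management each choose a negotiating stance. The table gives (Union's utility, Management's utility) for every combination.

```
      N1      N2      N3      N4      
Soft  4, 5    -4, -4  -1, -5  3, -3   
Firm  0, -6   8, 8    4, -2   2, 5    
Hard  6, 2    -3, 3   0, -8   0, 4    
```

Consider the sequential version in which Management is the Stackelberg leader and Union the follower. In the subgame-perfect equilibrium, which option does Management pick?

Solve by backward induction (Management leads).
- N1: Union compares 4, 0, 6 and picks Hard; Management would get 2.
- N2: Union compares -4, 8, -3 and picks Firm; Management would get 8.
- N3: Union compares -1, 4, 0 and picks Firm; Management would get -2.
- N4: Union compares 3, 2, 0 and picks Soft; Management would get -3.
Management's induced payoffs are 2, 8, -2, -3, so Management commits to N2. Subgame-perfect outcome: (Firm, N2) with payoffs (8, 8).

N2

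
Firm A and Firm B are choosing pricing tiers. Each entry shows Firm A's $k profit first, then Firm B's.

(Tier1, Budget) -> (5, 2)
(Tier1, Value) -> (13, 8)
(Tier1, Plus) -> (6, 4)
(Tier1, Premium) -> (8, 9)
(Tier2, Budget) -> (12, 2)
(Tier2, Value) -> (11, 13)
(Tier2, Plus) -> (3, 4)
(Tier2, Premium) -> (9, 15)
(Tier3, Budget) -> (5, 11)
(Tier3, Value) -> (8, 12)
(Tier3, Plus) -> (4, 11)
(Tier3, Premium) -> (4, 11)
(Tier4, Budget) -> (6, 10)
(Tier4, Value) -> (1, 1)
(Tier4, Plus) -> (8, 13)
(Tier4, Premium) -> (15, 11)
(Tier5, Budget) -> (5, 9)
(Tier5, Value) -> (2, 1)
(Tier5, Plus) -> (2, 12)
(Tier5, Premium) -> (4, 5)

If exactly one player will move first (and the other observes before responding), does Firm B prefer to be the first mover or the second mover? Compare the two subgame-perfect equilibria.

If Firm A leads: Firm B's best replies are Tier1→Premium, Tier2→Premium, Tier3→Value, Tier4→Plus, Tier5→Plus; Firm A's induced payoffs 8, 9, 8, 8, 2; outcome (Tier2, Premium), payoffs (9, 15).
If Firm B leads: Firm A's best replies are Budget→Tier2, Value→Tier1, Plus→Tier4, Premium→Tier4; Firm B's induced payoffs 2, 8, 13, 11; outcome (Tier4, Plus), payoffs (8, 13).
Firm B gets 13 moving first and 15 moving second, so Firm B prefers to move second.

second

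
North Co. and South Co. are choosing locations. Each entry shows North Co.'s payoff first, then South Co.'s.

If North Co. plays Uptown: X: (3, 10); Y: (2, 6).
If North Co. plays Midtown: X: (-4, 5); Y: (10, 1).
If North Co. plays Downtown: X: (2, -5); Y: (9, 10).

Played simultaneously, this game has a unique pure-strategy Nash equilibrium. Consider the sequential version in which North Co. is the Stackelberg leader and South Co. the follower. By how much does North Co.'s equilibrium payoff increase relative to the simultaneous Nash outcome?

Work backward from South Co.'s decision.
- Uptown → South Co. plays X (best of 10, 6); North Co. gets 3.
- Midtown → South Co. plays X (best of 5, 1); North Co. gets -4.
- Downtown → South Co. plays Y (best of -5, 10); North Co. gets 9.
North Co.'s induced payoffs are 3, -4, 9, so North Co. commits to Downtown. Subgame-perfect outcome: (Downtown, Y) with payoffs (9, 10).
For the simultaneous game, intersect best replies.
North Co.'s best replies: X→Uptown; Y→Midtown.
South Co.'s best replies: Uptown→X; Midtown→X; Downtown→Y.
The unique mutual best reply is (Uptown, X), giving (3, 10).
North Co.'s commitment gain: 9 − 3 = 6.

6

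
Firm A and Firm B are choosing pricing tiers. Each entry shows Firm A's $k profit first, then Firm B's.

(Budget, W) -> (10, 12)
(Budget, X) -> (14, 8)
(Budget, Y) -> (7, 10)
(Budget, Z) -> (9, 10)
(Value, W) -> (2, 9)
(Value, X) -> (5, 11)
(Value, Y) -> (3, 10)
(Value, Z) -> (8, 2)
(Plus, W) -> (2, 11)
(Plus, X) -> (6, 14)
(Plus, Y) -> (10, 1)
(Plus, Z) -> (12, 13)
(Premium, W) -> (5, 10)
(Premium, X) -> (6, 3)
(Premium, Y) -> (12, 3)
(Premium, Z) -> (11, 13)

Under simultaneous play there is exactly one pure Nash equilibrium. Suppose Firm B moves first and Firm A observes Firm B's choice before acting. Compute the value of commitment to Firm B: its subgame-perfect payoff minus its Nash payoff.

Backward induction with Firm B moving first.
- W: BR = Budget, leader payoff 12.
- X: BR = Budget, leader payoff 8.
- Y: BR = Premium, leader payoff 3.
- Z: BR = Plus, leader payoff 13.
Firm B's induced payoffs are 12, 8, 3, 13, so Firm B commits to Z. Subgame-perfect outcome: (Plus, Z) with payoffs (12, 13).
For the simultaneous game, intersect best replies.
Firm A's best replies: W→Budget; X→Budget; Y→Premium; Z→Plus.
Firm B's best replies: Budget→W; Value→X; Plus→X; Premium→Z.
The unique mutual best reply is (Budget, W), giving (10, 12).
Firm B's commitment gain: 13 − 12 = 1.

1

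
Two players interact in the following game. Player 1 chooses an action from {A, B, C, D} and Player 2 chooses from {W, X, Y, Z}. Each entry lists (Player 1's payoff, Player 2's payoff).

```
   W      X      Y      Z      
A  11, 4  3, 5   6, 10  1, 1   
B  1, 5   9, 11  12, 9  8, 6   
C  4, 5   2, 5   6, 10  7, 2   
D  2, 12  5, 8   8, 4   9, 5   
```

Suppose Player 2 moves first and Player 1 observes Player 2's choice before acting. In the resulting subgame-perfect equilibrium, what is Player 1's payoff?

Player 1 best-responds to each possible Player 2 move:
- W: Player 1 compares 11, 1, 4, 2 and picks A; Player 2 would get 4.
- X: Player 1 compares 3, 9, 2, 5 and picks B; Player 2 would get 11.
- Y: Player 1 compares 6, 12, 6, 8 and picks B; Player 2 would get 9.
- Z: Player 1 compares 1, 8, 7, 9 and picks D; Player 2 would get 5.
Maximizing over 4, 11, 9, 5, Player 2 chooses X. Subgame-perfect outcome: (B, X) with payoffs (9, 11).

9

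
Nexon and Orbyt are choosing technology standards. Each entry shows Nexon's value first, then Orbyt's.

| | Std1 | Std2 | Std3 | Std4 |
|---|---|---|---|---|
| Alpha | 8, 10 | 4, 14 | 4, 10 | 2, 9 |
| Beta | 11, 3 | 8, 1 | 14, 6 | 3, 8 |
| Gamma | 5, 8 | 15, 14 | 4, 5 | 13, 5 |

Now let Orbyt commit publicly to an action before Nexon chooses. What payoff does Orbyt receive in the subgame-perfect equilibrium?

14

Solve by backward induction (Orbyt leads).
- Std1 → Nexon plays Beta (best of 8, 11, 5); Orbyt gets 3.
- Std2 → Nexon plays Gamma (best of 4, 8, 15); Orbyt gets 14.
- Std3 → Nexon plays Beta (best of 4, 14, 4); Orbyt gets 6.
- Std4 → Nexon plays Gamma (best of 2, 3, 13); Orbyt gets 5.
Maximizing over 3, 14, 6, 5, Orbyt chooses Std2. Subgame-perfect outcome: (Gamma, Std2) with payoffs (15, 14).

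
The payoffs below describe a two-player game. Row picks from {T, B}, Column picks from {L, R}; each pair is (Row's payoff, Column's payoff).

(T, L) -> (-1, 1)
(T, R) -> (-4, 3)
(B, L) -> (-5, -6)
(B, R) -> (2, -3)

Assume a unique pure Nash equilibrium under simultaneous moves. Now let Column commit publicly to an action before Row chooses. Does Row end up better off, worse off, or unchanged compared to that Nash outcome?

Row best-responds to each possible Column move:
- L → Row plays T (best of -1, -5); Column gets 1.
- R → Row plays B (best of -4, 2); Column gets -3.
Column's induced payoffs are 1, -3, so Column commits to L. Subgame-perfect outcome: (T, L) with payoffs (-1, 1).
For the simultaneous game, intersect best replies.
Row's best replies: L→T; R→B.
Column's best replies: T→R; B→R.
The unique mutual best reply is (B, R), giving (2, -3).
Row earns -1 sequentially versus 2 at the Nash outcome: worse off.

worse off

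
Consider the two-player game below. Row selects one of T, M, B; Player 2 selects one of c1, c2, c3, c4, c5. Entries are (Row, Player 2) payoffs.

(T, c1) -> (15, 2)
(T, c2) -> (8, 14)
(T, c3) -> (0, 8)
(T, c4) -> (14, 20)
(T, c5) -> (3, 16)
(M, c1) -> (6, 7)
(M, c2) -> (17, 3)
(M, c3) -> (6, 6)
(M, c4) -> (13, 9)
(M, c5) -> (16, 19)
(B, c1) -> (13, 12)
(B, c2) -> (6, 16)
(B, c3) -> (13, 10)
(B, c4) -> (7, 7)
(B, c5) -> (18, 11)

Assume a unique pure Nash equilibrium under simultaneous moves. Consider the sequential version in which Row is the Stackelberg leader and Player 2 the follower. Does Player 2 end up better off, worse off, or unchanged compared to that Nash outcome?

Backward induction with Row moving first.
- T: Player 2 compares 2, 14, 8, 20, 16 and picks c4; Row would get 14.
- M: Player 2 compares 7, 3, 6, 9, 19 and picks c5; Row would get 16.
- B: Player 2 compares 12, 16, 10, 7, 11 and picks c2; Row would get 6.
Maximizing over 14, 16, 6, Row chooses M. Subgame-perfect outcome: (M, c5) with payoffs (16, 19).
Under simultaneous play:
Row's best replies: c1→T; c2→M; c3→B; c4→T; c5→B.
Player 2's best replies: T→c4; M→c5; B→c2.
The unique mutual best reply is (T, c4), giving (14, 20).
Player 2 earns 19 sequentially versus 20 at the Nash outcome: worse off.

worse off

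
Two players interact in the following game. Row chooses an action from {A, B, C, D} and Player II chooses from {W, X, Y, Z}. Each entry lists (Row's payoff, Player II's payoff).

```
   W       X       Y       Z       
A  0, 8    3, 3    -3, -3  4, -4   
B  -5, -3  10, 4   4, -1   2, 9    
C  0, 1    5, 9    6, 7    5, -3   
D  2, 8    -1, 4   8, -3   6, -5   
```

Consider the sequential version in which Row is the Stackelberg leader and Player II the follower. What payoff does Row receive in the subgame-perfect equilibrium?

5

Solve by backward induction (Row leads).
- A: Player II compares 8, 3, -3, -4 and picks W; Row would get 0.
- B: Player II compares -3, 4, -1, 9 and picks Z; Row would get 2.
- C: Player II compares 1, 9, 7, -3 and picks X; Row would get 5.
- D: Player II compares 8, 4, -3, -5 and picks W; Row would get 2.
Row's induced payoffs are 0, 2, 5, 2, so Row commits to C. Subgame-perfect outcome: (C, X) with payoffs (5, 9).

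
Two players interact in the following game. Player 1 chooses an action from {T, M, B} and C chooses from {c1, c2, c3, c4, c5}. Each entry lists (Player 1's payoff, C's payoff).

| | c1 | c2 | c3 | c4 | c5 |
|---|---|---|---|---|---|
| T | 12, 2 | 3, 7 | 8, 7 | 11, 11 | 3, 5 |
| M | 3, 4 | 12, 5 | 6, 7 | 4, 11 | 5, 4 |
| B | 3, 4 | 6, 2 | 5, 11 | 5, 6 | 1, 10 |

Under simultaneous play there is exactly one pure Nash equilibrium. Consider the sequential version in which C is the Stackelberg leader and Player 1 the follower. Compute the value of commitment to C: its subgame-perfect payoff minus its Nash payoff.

Work backward from Player 1's decision.
- c1 → Player 1 plays T (best of 12, 3, 3); C gets 2.
- c2 → Player 1 plays M (best of 3, 12, 6); C gets 5.
- c3 → Player 1 plays T (best of 8, 6, 5); C gets 7.
- c4 → Player 1 plays T (best of 11, 4, 5); C gets 11.
- c5 → Player 1 plays M (best of 3, 5, 1); C gets 4.
C's induced payoffs are 2, 5, 7, 11, 4, so C commits to c4. Subgame-perfect outcome: (T, c4) with payoffs (11, 11).
Under simultaneous play:
Player 1's best replies: c1→T; c2→M; c3→T; c4→T; c5→M.
C's best replies: T→c4; M→c4; B→c3.
Only (T, c4) has each player best-responding; Nash payoffs (11, 11).
C's commitment gain: 11 − 11 = 0.

0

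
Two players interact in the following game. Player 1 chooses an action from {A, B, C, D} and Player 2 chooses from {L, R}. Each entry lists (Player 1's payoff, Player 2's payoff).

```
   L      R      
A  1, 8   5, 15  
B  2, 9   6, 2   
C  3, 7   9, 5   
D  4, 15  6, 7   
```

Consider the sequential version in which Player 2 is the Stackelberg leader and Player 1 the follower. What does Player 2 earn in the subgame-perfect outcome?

15

Player 1 best-responds to each possible Player 2 move:
- L: BR = D, leader payoff 15.
- R: BR = C, leader payoff 5.
Maximizing over 15, 5, Player 2 chooses L. Subgame-perfect outcome: (D, L) with payoffs (4, 15).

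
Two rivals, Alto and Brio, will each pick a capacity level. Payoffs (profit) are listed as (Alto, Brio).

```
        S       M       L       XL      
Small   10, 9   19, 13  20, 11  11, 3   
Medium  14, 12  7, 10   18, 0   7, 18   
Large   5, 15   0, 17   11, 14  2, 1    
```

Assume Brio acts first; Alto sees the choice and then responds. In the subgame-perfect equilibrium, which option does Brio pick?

M

Solve by backward induction (Brio leads).
- S → Alto plays Medium (best of 10, 14, 5); Brio gets 12.
- M → Alto plays Small (best of 19, 7, 0); Brio gets 13.
- L → Alto plays Small (best of 20, 18, 11); Brio gets 11.
- XL → Alto plays Small (best of 11, 7, 2); Brio gets 3.
Brio's induced payoffs are 12, 13, 11, 3, so Brio commits to M. Subgame-perfect outcome: (Small, M) with payoffs (19, 13).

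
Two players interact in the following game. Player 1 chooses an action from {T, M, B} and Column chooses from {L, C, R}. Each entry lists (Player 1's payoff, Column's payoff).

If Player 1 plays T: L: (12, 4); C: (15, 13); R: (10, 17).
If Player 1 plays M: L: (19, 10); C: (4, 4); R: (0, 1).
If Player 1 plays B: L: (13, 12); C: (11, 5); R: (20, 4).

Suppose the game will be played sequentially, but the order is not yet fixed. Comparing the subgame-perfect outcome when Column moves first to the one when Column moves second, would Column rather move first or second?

If Player 1 leads: Column's best replies are T→R, M→L, B→L; Player 1's induced payoffs 10, 19, 13; outcome (M, L), payoffs (19, 10).
If Column leads: Player 1's best replies are L→M, C→T, R→B; Column's induced payoffs 10, 13, 4; outcome (T, C), payoffs (15, 13).
Column gets 13 moving first and 10 moving second, so Column prefers to move first.

first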